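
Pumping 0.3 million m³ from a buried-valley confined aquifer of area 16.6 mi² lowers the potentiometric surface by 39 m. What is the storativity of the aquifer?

A = 16.6 mi² = 4.299 × 10^7 m²
ΔV = 0.3 million m³ = 3 × 10^5 m³
S = ΔV / (A × Δh) = 3 × 10^5 m³ / (4.299 × 10^7 m² × 39 m) = 1.789 × 10^-4

S ≈ 1.8 × 10^-4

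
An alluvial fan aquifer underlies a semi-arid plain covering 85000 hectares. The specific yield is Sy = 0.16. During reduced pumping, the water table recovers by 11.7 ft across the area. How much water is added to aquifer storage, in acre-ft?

A = 85000 hectares = 8.5 × 10^8 m²
Δh = 11.7 ft = 3.566 m
ΔV = Sy × A × Δh = 0.16 × 8.5 × 10^8 m² × 3.566 m = 4.85 × 10^8 m³
ΔV = 4.85 × 10^8 m³ = 3.932 × 10^5 acre-ft

ΔV ≈ 3.93 × 10^5 acre-ft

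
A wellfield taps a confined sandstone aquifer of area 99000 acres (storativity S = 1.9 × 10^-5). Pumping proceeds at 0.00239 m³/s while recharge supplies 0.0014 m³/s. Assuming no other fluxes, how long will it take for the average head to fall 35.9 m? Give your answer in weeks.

A = 99000 acres = 4.006 × 10^8 m²
ΔV = S × A × Δh = 1.9 × 10^-5 × 4.006 × 10^8 × 35.9 = 2.733 × 10^5 m³
Net withdrawal = 0.00239 − 0.0014 = 9.9 × 10^-4 m³/s = 85.54 m³/d
t = ΔV / Q = 2.733 × 10^5 m³ / 85.54 m³/d = 3195 d
t = 3195 d ≈ 456.4 weeks

t ≈ 456 weeks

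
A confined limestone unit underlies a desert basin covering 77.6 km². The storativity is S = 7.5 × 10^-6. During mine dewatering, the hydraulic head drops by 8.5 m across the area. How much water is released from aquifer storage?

A = 77.6 km² = 7.76 × 10^7 m²
ΔV = S × A × Δh = 7.5 × 10^-6 × 7.76 × 10^7 m² × 8.5 m = 4947 m³

ΔV ≈ 4950 m³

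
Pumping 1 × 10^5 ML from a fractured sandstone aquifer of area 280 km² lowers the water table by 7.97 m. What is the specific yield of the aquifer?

A = 280 km² = 2.8 × 10^8 m²
ΔV = 1 × 10^5 ML = 1 × 10^8 m³
Sy = ΔV / (A × Δh) = 1 × 10^8 m³ / (2.8 × 10^8 m² × 7.97 m) = 0.04481

Sy ≈ 0.045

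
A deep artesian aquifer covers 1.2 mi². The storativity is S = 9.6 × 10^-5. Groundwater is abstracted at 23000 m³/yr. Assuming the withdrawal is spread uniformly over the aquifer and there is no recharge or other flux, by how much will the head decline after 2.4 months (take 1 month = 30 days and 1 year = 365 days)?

Δh ≈ 15.2 m

A = 1.2 mi² = 3.108 × 10^6 m²
Q = 23000 m³/yr = 63.01 m³/d
t = 2.4 months = 72 d
ΔV = Q × t = 63.01 m³/d × 72 d = 4537 m³
Δh = ΔV / (S × A) = 4537 / (9.6 × 10^-5 × 3.108 × 10^6) = 15.21 m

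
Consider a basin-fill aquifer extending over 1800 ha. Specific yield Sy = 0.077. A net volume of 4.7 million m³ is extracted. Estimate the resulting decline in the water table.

A = 1800 ha = 1.8 × 10^7 m²
ΔV = 4.7 million m³ = 4.7 × 10^6 m³
Δh = ΔV / (Sy × A) = 4.7 × 10^6 m³ / (0.077 × 1.8 × 10^7 m²) = 3.391 m

Δh ≈ 3.39 m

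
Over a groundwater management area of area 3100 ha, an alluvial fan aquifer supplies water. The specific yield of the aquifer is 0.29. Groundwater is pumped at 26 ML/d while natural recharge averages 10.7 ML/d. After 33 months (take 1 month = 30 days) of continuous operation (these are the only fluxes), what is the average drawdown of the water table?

Δh ≈ 1.68 m

A = 3100 ha = 3.1 × 10^7 m²
Net abstraction = 26 − 10.7 = 15.3 ML/d
Q_net = 15.3 ML/d = 15300 m³/d
t = 33 months = 990 d
ΔV = Q × t = 15300 m³/d × 990 d = 1.515 × 10^7 m³
Δh = ΔV / (Sy × A) = 1.515 × 10^7 / (0.29 × 3.1 × 10^7) = 1.685 m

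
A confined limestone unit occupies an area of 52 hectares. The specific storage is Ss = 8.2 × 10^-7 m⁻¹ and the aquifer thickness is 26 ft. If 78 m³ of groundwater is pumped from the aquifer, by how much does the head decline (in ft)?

b = 26 ft = 7.925 m
S = Ss × b = 8.2 × 10^-7 m⁻¹ × 7.925 m = 6.498 × 10^-6
A = 52 hectares = 5.2 × 10^5 m²
Δh = ΔV / (S × A) = 78 m³ / (6.498 × 10^-6 × 5.2 × 10^5 m²) = 23.08 m
Δh = 23.08 m = 75.73 ft

Δh ≈ 75.7 ft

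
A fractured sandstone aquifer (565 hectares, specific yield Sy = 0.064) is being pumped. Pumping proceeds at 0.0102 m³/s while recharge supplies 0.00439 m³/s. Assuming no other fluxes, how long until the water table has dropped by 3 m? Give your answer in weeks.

t ≈ 309 weeks

A = 565 hectares = 5.65 × 10^6 m²
ΔV = Sy × A × Δh = 0.064 × 5.65 × 10^6 × 3 = 1.085 × 10^6 m³
Net withdrawal = 0.0102 − 0.00439 = 0.00581 m³/s = 502 m³/d
t = ΔV / Q = 1.085 × 10^6 m³ / 502 m³/d = 2161 d
t = 2161 d ≈ 308.7 weeks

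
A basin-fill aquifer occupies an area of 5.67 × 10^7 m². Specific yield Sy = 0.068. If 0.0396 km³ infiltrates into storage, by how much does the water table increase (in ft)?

Δh ≈ 33.7 ft

ΔV = 0.0396 km³ = 3.96 × 10^7 m³
Δh = ΔV / (Sy × A) = 3.96 × 10^7 m³ / (0.068 × 5.67 × 10^7 m²) = 10.27 m
Δh = 10.27 m = 33.7 ft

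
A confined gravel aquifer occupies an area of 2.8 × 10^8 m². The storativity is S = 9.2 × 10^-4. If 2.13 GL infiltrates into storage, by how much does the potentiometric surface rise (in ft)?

ΔV = 2.13 GL = 2.13 × 10^6 m³
Δh = ΔV / (S × A) = 2.13 × 10^6 m³ / (9.2 × 10^-4 × 2.8 × 10^8 m²) = 8.269 m
Δh = 8.269 m = 27.13 ft

Δh ≈ 27.1 ft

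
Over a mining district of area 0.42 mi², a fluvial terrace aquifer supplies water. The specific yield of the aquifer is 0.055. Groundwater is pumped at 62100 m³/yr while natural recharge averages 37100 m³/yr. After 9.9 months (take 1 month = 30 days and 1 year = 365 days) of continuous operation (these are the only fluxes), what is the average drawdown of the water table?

Δh ≈ 0.34 m

A = 0.42 mi² = 1.088 × 10^6 m²
Net abstraction = 62100 − 37100 = 25000 m³/yr
Q_net = 25000 m³/yr = 68.49 m³/d
t = 9.9 months = 297 d
ΔV = Q × t = 68.49 m³/d × 297 d = 20340 m³
Δh = ΔV / (Sy × A) = 20340 / (0.055 × 1.088 × 10^6) = 0.34 m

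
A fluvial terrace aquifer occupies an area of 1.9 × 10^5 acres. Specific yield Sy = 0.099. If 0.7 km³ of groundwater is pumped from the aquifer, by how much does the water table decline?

Δh ≈ 9.2 m

A = 1.9 × 10^5 acres = 7.689 × 10^8 m²
ΔV = 0.7 km³ = 7 × 10^8 m³
Δh = ΔV / (Sy × A) = 7 × 10^8 m³ / (0.099 × 7.689 × 10^8 m²) = 9.196 m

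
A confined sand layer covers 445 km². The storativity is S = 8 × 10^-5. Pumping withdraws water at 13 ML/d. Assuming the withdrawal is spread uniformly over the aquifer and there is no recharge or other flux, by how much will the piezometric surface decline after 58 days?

A = 445 km² = 4.45 × 10^8 m²
Q = 13 ML/d = 13000 m³/d
ΔV = Q × t = 13000 m³/d × 58 d = 7.54 × 10^5 m³
Δh = ΔV / (S × A) = 7.54 × 10^5 / (8 × 10^-5 × 4.45 × 10^8) = 21.18 m

Δh ≈ 21.2 m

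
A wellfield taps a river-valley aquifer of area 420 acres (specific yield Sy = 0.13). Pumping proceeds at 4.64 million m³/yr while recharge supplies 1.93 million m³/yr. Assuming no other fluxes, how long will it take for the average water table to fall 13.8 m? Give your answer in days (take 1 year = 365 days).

t ≈ 411 days

A = 420 acres = 1.7 × 10^6 m²
ΔV = Sy × A × Δh = 0.13 × 1.7 × 10^6 × 13.8 = 3.049 × 10^6 m³
Net withdrawal = 4.64 − 1.93 = 2.71 million m³/yr = 7425 m³/d
t = ΔV / Q = 3.049 × 10^6 m³ / 7425 m³/d = 410.7 d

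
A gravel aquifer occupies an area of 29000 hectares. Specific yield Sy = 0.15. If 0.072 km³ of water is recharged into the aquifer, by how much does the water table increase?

Δh ≈ 1.66 m

A = 29000 hectares = 2.9 × 10^8 m²
ΔV = 0.072 km³ = 7.2 × 10^7 m³
Δh = ΔV / (Sy × A) = 7.2 × 10^7 m³ / (0.15 × 2.9 × 10^8 m²) = 1.655 m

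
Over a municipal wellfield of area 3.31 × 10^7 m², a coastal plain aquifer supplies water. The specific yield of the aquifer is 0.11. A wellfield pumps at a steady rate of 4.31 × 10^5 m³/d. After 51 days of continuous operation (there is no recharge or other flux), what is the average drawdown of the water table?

ΔV = Q × t = 4.31 × 10^5 m³/d × 51 d = 2.198 × 10^7 m³
Δh = ΔV / (Sy × A) = 2.198 × 10^7 / (0.11 × 3.31 × 10^7) = 6.037 m

Δh ≈ 6.04 m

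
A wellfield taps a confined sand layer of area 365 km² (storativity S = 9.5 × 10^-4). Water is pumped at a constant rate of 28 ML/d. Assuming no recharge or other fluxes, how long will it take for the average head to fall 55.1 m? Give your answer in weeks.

A = 365 km² = 3.65 × 10^8 m²
ΔV = S × A × Δh = 9.5 × 10^-4 × 3.65 × 10^8 × 55.1 = 1.911 × 10^7 m³
Q = 28 ML/d = 28000 m³/d
t = ΔV / Q = 1.911 × 10^7 m³ / 28000 m³/d = 682.4 d
t = 682.4 d ≈ 97.48 weeks

t ≈ 97.5 weeks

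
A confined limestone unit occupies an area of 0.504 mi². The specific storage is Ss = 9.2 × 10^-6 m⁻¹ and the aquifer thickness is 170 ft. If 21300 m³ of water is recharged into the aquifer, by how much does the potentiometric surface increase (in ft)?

b = 170 ft = 51.82 m
S = Ss × b = 9.2 × 10^-6 m⁻¹ × 51.82 m = 4.767 × 10^-4
A = 0.504 mi² = 1.305 × 10^6 m²
Δh = ΔV / (S × A) = 21300 m³ / (4.767 × 10^-4 × 1.305 × 10^6 m²) = 34.23 m
Δh = 34.23 m = 112.3 ft

Δh ≈ 112 ft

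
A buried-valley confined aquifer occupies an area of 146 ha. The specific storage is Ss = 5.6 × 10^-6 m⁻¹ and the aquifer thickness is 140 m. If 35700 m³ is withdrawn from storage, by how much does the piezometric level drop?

Δh ≈ 31.2 m

S = Ss × b = 5.6 × 10^-6 m⁻¹ × 140 m = 7.84 × 10^-4
A = 146 ha = 1.46 × 10^6 m²
Δh = ΔV / (S × A) = 35700 m³ / (7.84 × 10^-4 × 1.46 × 10^6 m²) = 31.19 m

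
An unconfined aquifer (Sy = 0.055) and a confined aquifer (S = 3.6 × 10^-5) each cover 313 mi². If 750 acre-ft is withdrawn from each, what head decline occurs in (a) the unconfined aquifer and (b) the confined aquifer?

Δh_u ≈ 0.0207 m; Δh_c ≈ 31.7 m

A = 313 mi² = 8.107 × 10^8 m²
ΔV = 750 acre-ft = 9.251 × 10^5 m³
Unconfined: Δh_u = ΔV/(Sy·A) = 9.251 × 10^5/(0.055 × 8.107 × 10^8) = 0.02075 m
Confined: Δh_c = ΔV/(S·A) = 9.251 × 10^5/(3.6 × 10^-5 × 8.107 × 10^8) = 31.7 m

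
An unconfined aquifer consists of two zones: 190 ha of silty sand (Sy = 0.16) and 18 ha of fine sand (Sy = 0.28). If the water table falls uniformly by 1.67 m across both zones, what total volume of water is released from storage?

A₁ = 190 ha = 1.9 × 10^6 m²; A₂ = 18 ha = 1.8 × 10^5 m²
ΔV₁ = 0.16 × 1.9 × 10^6 × 1.67 = 5.077 × 10^5 m³
ΔV₂ = 0.28 × 1.8 × 10^5 × 1.67 = 84170 m³
ΔV = ΔV₁ + ΔV₂ = 5.918 × 10^5 m³

ΔV ≈ 5.92 × 10^5 m³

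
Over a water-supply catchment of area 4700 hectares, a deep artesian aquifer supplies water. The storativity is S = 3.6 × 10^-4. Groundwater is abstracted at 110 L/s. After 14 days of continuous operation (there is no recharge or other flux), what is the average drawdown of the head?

Δh ≈ 7.86 m

A = 4700 hectares = 4.7 × 10^7 m²
Q = 110 L/s = 9504 m³/d
ΔV = Q × t = 9504 m³/d × 14 d = 1.331 × 10^5 m³
Δh = ΔV / (S × A) = 1.331 × 10^5 / (3.6 × 10^-4 × 4.7 × 10^7) = 7.864 m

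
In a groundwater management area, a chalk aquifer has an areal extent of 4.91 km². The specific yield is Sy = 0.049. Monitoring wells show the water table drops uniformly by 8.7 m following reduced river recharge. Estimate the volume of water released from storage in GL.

ΔV ≈ 2.09 GL

A = 4.91 km² = 4.91 × 10^6 m²
ΔV = Sy × A × Δh = 0.049 × 4.91 × 10^6 m² × 8.7 m = 2.093 × 10^6 m³
ΔV = 2.093 × 10^6 m³ = 2.093 GL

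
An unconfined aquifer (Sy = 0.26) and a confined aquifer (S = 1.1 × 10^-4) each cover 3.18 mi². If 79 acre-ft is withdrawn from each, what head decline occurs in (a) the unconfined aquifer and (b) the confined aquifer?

A = 3.18 mi² = 8.236 × 10^6 m²
ΔV = 79 acre-ft = 97450 m³
Unconfined: Δh_u = ΔV/(Sy·A) = 97450/(0.26 × 8.236 × 10^6) = 0.04551 m
Confined: Δh_c = ΔV/(S·A) = 97450/(1.1 × 10^-4 × 8.236 × 10^6) = 107.6 m

Δh_u ≈ 0.0455 m; Δh_c ≈ 108 m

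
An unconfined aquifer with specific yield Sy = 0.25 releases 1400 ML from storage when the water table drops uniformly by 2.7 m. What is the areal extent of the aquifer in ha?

ΔV = 1400 ML = 1.4 × 10^6 m³
A = ΔV / (Sy × Δh) = 1.4 × 10^6 / (0.25 × 2.7) = 2.074 × 10^6 m²
A = 2.074 × 10^6 m² = 207.4 ha

A ≈ 207 ha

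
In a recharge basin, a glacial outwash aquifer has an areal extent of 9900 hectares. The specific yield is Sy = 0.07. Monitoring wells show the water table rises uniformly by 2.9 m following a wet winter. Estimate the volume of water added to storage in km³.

A = 9900 hectares = 9.9 × 10^7 m²
ΔV = Sy × A × Δh = 0.07 × 9.9 × 10^7 m² × 2.9 m = 2.01 × 10^7 m³
ΔV = 2.01 × 10^7 m³ = 0.0201 km³

ΔV ≈ 0.0201 km³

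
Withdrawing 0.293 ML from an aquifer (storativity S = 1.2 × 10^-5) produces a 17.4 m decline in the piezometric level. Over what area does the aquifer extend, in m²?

A ≈ 1.4 × 10^6 m²

ΔV = 0.293 ML = 293 m³
A = ΔV / (S × Δh) = 293 / (1.2 × 10^-5 × 17.4) = 1.403 × 10^6 m²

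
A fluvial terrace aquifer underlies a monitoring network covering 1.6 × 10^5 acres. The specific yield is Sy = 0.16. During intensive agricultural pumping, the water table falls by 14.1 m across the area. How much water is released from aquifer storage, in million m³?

ΔV ≈ 1460 million m³

A = 1.6 × 10^5 acres = 6.475 × 10^8 m²
ΔV = Sy × A × Δh = 0.16 × 6.475 × 10^8 m² × 14.1 m = 1.461 × 10^9 m³
ΔV = 1.461 × 10^9 m³ = 1461 million m³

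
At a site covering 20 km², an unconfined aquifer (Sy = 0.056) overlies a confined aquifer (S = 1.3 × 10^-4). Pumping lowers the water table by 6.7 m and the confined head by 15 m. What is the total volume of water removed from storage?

ΔV ≈ 7.54 × 10^6 m³

A = 20 km² = 2 × 10^7 m²
Unconfined: ΔV_u = Sy × A × Δh_u = 0.056 × 2 × 10^7 × 6.7 = 7.504 × 10^6 m³
Confined: ΔV_c = S × A × Δh_c = 1.3 × 10^-4 × 2 × 10^7 × 15 = 39000 m³
Total ΔV = 7.504 × 10^6 + 39000 = 7.543 × 10^6 m³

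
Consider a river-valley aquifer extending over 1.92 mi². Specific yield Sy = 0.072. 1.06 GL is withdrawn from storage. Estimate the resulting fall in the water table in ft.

Δh ≈ 9.71 ft

A = 1.92 mi² = 4.973 × 10^6 m²
ΔV = 1.06 GL = 1.06 × 10^6 m³
Δh = ΔV / (Sy × A) = 1.06 × 10^6 m³ / (0.072 × 4.973 × 10^6 m²) = 2.961 m
Δh = 2.961 m = 9.713 ft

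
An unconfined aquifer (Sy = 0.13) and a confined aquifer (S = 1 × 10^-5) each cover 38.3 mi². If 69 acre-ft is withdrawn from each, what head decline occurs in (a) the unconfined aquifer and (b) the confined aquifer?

A = 38.3 mi² = 9.92 × 10^7 m²
ΔV = 69 acre-ft = 85110 m³
Unconfined: Δh_u = ΔV/(Sy·A) = 85110/(0.13 × 9.92 × 10^7) = 0.0066 m
Confined: Δh_c = ΔV/(S·A) = 85110/(1 × 10^-5 × 9.92 × 10^7) = 85.8 m

Δh_u ≈ 0.0066 m; Δh_c ≈ 85.8 m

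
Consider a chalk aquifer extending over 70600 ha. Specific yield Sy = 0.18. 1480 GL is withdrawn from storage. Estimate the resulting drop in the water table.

Δh ≈ 11.6 m

A = 70600 ha = 7.06 × 10^8 m²
ΔV = 1480 GL = 1.48 × 10^9 m³
Δh = ΔV / (Sy × A) = 1.48 × 10^9 m³ / (0.18 × 7.06 × 10^8 m²) = 11.65 m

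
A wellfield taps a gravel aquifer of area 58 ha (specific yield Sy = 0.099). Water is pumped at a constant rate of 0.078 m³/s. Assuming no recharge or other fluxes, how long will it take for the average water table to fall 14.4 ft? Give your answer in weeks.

t ≈ 5.34 weeks

A = 58 ha = 5.8 × 10^5 m²
Δh = 14.4 ft = 4.389 m
ΔV = Sy × A × Δh = 0.099 × 5.8 × 10^5 × 4.389 = 2.52 × 10^5 m³
Q = 0.078 m³/s = 6739 m³/d
t = ΔV / Q = 2.52 × 10^5 m³ / 6739 m³/d = 37.4 d
t = 37.4 d ≈ 5.342 weeks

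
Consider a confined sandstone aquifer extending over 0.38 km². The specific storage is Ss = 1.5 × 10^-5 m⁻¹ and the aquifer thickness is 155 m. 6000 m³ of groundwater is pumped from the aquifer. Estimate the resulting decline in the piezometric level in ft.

S = Ss × b = 1.5 × 10^-5 m⁻¹ × 155 m = 2.325 × 10^-3
A = 0.38 km² = 3.8 × 10^5 m²
Δh = ΔV / (S × A) = 6000 m³ / (0.002325 × 3.8 × 10^5 m²) = 6.791 m
Δh = 6.791 m = 22.28 ft

Δh ≈ 22.3 ft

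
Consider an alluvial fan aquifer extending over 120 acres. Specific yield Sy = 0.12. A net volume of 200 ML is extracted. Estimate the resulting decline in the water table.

A = 120 acres = 4.856 × 10^5 m²
ΔV = 200 ML = 2 × 10^5 m³
Δh = ΔV / (Sy × A) = 2 × 10^5 m³ / (0.12 × 4.856 × 10^5 m²) = 3.432 m

Δh ≈ 3.43 m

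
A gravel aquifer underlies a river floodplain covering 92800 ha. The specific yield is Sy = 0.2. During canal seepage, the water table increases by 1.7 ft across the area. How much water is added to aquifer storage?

A = 92800 ha = 9.28 × 10^8 m²
Δh = 1.7 ft = 0.5182 m
ΔV = Sy × A × Δh = 0.2 × 9.28 × 10^8 m² × 0.5182 m = 9.617 × 10^7 m³

ΔV ≈ 9.62 × 10^7 m³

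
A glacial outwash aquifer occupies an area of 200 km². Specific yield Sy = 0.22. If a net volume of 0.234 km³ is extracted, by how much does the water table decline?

A = 200 km² = 2 × 10^8 m²
ΔV = 0.234 km³ = 2.34 × 10^8 m³
Δh = ΔV / (Sy × A) = 2.34 × 10^8 m³ / (0.22 × 2 × 10^8 m²) = 5.318 m

Δh ≈ 5.32 m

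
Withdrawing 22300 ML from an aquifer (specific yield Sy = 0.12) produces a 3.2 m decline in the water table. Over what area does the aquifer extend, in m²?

A ≈ 5.81 × 10^7 m²

ΔV = 22300 ML = 2.23 × 10^7 m³
A = ΔV / (Sy × Δh) = 2.23 × 10^7 / (0.12 × 3.2) = 5.807 × 10^7 m²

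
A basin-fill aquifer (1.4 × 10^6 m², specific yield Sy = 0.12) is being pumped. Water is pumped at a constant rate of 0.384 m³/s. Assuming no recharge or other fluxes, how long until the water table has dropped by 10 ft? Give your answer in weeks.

Δh = 10 ft = 3.048 m
ΔV = Sy × A × Δh = 0.12 × 1.4 × 10^6 × 3.048 = 5.121 × 10^5 m³
Q = 0.384 m³/s = 33180 m³/d
t = ΔV / Q = 5.121 × 10^5 m³ / 33180 m³/d = 15.43 d
t = 15.43 d ≈ 2.205 weeks

t ≈ 2.2 weeks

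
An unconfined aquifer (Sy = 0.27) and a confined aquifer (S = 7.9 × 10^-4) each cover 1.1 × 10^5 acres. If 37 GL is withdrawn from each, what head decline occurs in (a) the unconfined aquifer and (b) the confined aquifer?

A = 1.1 × 10^5 acres = 4.452 × 10^8 m²
ΔV = 37 GL = 3.7 × 10^7 m³
Unconfined: Δh_u = ΔV/(Sy·A) = 3.7 × 10^7/(0.27 × 4.452 × 10^8) = 0.3078 m
Confined: Δh_c = ΔV/(S·A) = 3.7 × 10^7/(7.9 × 10^-4 × 4.452 × 10^8) = 105.2 m

Δh_u ≈ 0.308 m; Δh_c ≈ 105 m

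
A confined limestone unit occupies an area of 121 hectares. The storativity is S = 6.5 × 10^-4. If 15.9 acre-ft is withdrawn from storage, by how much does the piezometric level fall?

Δh ≈ 24.9 m

A = 121 hectares = 1.21 × 10^6 m²
ΔV = 15.9 acre-ft = 19610 m³
Δh = ΔV / (S × A) = 19610 m³ / (6.5 × 10^-4 × 1.21 × 10^6 m²) = 24.94 m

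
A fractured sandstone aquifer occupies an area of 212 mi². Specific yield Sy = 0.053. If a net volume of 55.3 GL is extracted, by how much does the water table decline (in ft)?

A = 212 mi² = 5.491 × 10^8 m²
ΔV = 55.3 GL = 5.53 × 10^7 m³
Δh = ΔV / (Sy × A) = 5.53 × 10^7 m³ / (0.053 × 5.491 × 10^8 m²) = 1.9 m
Δh = 1.9 m = 6.234 ft

Δh ≈ 6.23 ft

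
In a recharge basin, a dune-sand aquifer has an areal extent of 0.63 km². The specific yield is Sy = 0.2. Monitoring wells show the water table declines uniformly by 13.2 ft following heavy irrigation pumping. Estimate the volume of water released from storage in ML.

A = 0.63 km² = 6.3 × 10^5 m²
Δh = 13.2 ft = 4.023 m
ΔV = Sy × A × Δh = 0.2 × 6.3 × 10^5 m² × 4.023 m = 5.069 × 10^5 m³
ΔV = 5.069 × 10^5 m³ = 506.9 ML

ΔV ≈ 507 ML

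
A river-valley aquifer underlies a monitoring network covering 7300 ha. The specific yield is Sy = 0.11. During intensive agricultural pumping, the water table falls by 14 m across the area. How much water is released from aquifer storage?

ΔV ≈ 1.12 × 10^8 m³

A = 7300 ha = 7.3 × 10^7 m²
ΔV = Sy × A × Δh = 0.11 × 7.3 × 10^7 m² × 14 m = 1.124 × 10^8 m³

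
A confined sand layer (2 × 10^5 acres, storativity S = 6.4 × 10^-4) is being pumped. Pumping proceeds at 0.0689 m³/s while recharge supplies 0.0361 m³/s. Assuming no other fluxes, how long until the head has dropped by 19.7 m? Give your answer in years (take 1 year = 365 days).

t ≈ 9.87 years

A = 2 × 10^5 acres = 8.094 × 10^8 m²
ΔV = S × A × Δh = 6.4 × 10^-4 × 8.094 × 10^8 × 19.7 = 1.02 × 10^7 m³
Net withdrawal = 0.0689 − 0.0361 = 0.0328 m³/s = 2834 m³/d
t = ΔV / Q = 1.02 × 10^7 m³ / 2834 m³/d = 3601 d
t = 3601 d ≈ 9.865 years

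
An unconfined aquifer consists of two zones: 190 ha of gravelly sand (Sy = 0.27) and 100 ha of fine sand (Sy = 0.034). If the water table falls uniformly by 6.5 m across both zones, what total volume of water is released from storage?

ΔV ≈ 3.56 × 10^6 m³

A₁ = 190 ha = 1.9 × 10^6 m²; A₂ = 100 ha = 1 × 10^6 m²
ΔV₁ = 0.27 × 1.9 × 10^6 × 6.5 = 3.335 × 10^6 m³
ΔV₂ = 0.034 × 1 × 10^6 × 6.5 = 2.21 × 10^5 m³
ΔV = ΔV₁ + ΔV₂ = 3.556 × 10^6 m³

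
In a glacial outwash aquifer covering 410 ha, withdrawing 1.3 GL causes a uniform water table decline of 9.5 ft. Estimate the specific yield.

A = 410 ha = 4.1 × 10^6 m²
Δh = 9.5 ft = 2.896 m
ΔV = 1.3 GL = 1.3 × 10^6 m³
Sy = ΔV / (A × Δh) = 1.3 × 10^6 m³ / (4.1 × 10^6 m² × 2.896 m) = 0.1095

Sy ≈ 0.11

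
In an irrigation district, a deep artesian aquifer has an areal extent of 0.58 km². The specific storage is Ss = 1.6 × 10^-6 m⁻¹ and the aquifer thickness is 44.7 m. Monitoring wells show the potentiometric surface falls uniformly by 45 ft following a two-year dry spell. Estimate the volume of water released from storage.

ΔV ≈ 569 m³

S = Ss × b = 1.6 × 10^-6 m⁻¹ × 44.7 m = 7.152 × 10^-5
A = 0.58 km² = 5.8 × 10^5 m²
Δh = 45 ft = 13.72 m
ΔV = S × A × Δh = 7.152 × 10^-5 × 5.8 × 10^5 m² × 13.72 m = 569 m³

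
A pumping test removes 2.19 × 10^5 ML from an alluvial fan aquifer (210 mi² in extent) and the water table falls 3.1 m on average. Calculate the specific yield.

Sy ≈ 0.13

A = 210 mi² = 5.439 × 10^8 m²
ΔV = 2.19 × 10^5 ML = 2.19 × 10^8 m³
Sy = ΔV / (A × Δh) = 2.19 × 10^8 m³ / (5.439 × 10^8 m² × 3.1 m) = 0.1299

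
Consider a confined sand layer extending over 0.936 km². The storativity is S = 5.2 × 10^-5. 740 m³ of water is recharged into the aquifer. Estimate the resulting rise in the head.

Δh ≈ 15.2 m

A = 0.936 km² = 9.36 × 10^5 m²
Δh = ΔV / (S × A) = 740 m³ / (5.2 × 10^-5 × 9.36 × 10^5 m²) = 15.2 m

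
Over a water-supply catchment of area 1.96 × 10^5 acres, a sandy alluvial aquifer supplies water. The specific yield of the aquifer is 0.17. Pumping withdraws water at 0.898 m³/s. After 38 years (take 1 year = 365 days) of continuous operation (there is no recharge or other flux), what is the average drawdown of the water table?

Δh ≈ 7.98 m

A = 1.96 × 10^5 acres = 7.932 × 10^8 m²
Q = 0.898 m³/s = 77590 m³/d
t = 38 years = 13870 d
ΔV = Q × t = 77590 m³/d × 13870 d = 1.076 × 10^9 m³
Δh = ΔV / (Sy × A) = 1.076 × 10^9 / (0.17 × 7.932 × 10^8) = 7.981 m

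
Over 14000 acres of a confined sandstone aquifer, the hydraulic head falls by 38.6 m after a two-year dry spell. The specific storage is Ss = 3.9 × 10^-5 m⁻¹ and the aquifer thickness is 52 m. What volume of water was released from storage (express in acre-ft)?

ΔV ≈ 3600 acre-ft

S = Ss × b = 3.9 × 10^-5 m⁻¹ × 52 m = 2.028 × 10^-3
A = 14000 acres = 5.666 × 10^7 m²
ΔV = S × A × Δh = 0.002028 × 5.666 × 10^7 m² × 38.6 m = 4.435 × 10^6 m³
ΔV = 4.435 × 10^6 m³ = 3596 acre-ft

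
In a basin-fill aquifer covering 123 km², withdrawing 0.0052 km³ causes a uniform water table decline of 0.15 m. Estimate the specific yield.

A = 123 km² = 1.23 × 10^8 m²
ΔV = 0.0052 km³ = 5.2 × 10^6 m³
Sy = ΔV / (A × Δh) = 5.2 × 10^6 m³ / (1.23 × 10^8 m² × 0.15 m) = 0.2818

Sy ≈ 0.28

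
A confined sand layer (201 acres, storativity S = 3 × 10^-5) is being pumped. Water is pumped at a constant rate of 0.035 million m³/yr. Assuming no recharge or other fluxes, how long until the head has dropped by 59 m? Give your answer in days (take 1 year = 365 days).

t ≈ 15 days

A = 201 acres = 8.134 × 10^5 m²
ΔV = S × A × Δh = 3 × 10^-5 × 8.134 × 10^5 × 59 = 1440 m³
Q = 0.035 million m³/yr = 95.89 m³/d
t = ΔV / Q = 1440 m³ / 95.89 m³/d = 15.01 d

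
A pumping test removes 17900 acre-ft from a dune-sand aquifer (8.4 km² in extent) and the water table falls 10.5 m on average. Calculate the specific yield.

A = 8.4 km² = 8.4 × 10^6 m²
ΔV = 17900 acre-ft = 2.208 × 10^7 m³
Sy = ΔV / (A × Δh) = 2.208 × 10^7 m³ / (8.4 × 10^6 m² × 10.5 m) = 0.2503

Sy ≈ 0.25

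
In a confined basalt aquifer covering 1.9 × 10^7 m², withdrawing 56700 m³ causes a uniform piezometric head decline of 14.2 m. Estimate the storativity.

S = ΔV / (A × Δh) = 56700 m³ / (1.9 × 10^7 m² × 14.2 m) = 2.102 × 10^-4

S ≈ 2.1 × 10^-4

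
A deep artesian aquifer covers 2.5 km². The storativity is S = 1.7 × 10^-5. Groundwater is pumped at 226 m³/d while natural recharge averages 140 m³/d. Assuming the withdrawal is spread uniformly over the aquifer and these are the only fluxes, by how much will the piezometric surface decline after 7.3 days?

Δh ≈ 14.8 m

A = 2.5 km² = 2.5 × 10^6 m²
Net abstraction = 226 − 140 = 86 m³/d
ΔV = Q × t = 86 m³/d × 7.3 d = 627.8 m³
Δh = ΔV / (S × A) = 627.8 / (1.7 × 10^-5 × 2.5 × 10^6) = 14.77 m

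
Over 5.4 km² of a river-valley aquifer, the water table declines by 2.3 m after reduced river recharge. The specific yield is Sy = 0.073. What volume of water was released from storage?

ΔV ≈ 9.07 × 10^5 m³

A = 5.4 km² = 5.4 × 10^6 m²
ΔV = Sy × A × Δh = 0.073 × 5.4 × 10^6 m² × 2.3 m = 9.067 × 10^5 m³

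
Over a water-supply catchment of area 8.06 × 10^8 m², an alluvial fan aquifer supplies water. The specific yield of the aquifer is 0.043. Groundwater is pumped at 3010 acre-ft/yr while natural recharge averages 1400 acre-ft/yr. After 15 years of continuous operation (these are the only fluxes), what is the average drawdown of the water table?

Δh ≈ 0.86 m

Net abstraction = 3010 − 1400 = 1610 acre-ft/yr
Q_net = 1610 acre-ft/yr = 5441 m³/d
t = 15 years = 5475 d
ΔV = Q × t = 5441 m³/d × 5475 d = 2.979 × 10^7 m³
Δh = ΔV / (Sy × A) = 2.979 × 10^7 / (0.043 × 8.06 × 10^8) = 0.8595 m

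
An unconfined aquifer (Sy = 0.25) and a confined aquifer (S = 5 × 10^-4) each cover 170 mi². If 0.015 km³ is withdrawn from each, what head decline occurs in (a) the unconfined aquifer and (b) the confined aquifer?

A = 170 mi² = 4.403 × 10^8 m²
ΔV = 0.015 km³ = 1.5 × 10^7 m³
Unconfined: Δh_u = ΔV/(Sy·A) = 1.5 × 10^7/(0.25 × 4.403 × 10^8) = 0.1363 m
Confined: Δh_c = ΔV/(S·A) = 1.5 × 10^7/(5 × 10^-4 × 4.403 × 10^8) = 68.14 m

Δh_u ≈ 0.136 m; Δh_c ≈ 68.1 m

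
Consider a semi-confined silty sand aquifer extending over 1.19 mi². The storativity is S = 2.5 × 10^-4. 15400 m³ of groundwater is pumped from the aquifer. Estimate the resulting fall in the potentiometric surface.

A = 1.19 mi² = 3.082 × 10^6 m²
Δh = ΔV / (S × A) = 15400 m³ / (2.5 × 10^-4 × 3.082 × 10^6 m²) = 19.99 m

Δh ≈ 20 m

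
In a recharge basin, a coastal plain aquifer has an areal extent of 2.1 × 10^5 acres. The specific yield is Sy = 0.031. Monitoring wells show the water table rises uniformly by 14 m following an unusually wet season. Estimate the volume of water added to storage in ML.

A = 2.1 × 10^5 acres = 8.498 × 10^8 m²
ΔV = Sy × A × Δh = 0.031 × 8.498 × 10^8 m² × 14 m = 3.688 × 10^8 m³
ΔV = 3.688 × 10^8 m³ = 3.688 × 10^5 ML

ΔV ≈ 3.69 × 10^5 ML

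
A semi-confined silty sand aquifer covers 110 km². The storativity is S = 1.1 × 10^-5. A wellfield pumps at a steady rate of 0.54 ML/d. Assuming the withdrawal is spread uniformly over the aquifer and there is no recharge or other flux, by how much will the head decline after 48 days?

Δh ≈ 21.4 m

A = 110 km² = 1.1 × 10^8 m²
Q = 0.54 ML/d = 540 m³/d
ΔV = Q × t = 540 m³/d × 48 d = 25920 m³
Δh = ΔV / (S × A) = 25920 / (1.1 × 10^-5 × 1.1 × 10^8) = 21.42 m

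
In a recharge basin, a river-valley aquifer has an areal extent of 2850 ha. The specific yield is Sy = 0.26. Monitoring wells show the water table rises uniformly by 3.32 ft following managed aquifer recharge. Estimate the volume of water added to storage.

A = 2850 ha = 2.85 × 10^7 m²
Δh = 3.32 ft = 1.012 m
ΔV = Sy × A × Δh = 0.26 × 2.85 × 10^7 m² × 1.012 m = 7.498 × 10^6 m³

ΔV ≈ 7.5 × 10^6 m³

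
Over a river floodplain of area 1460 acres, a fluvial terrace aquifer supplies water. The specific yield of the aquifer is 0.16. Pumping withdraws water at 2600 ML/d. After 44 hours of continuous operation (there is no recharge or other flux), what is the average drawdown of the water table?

A = 1460 acres = 5.908 × 10^6 m²
Q = 2600 ML/d = 2.6 × 10^6 m³/d
t = 44 hours = 1.833 d
ΔV = Q × t = 2.6 × 10^6 m³/d × 1.833 d = 4.767 × 10^6 m³
Δh = ΔV / (Sy × A) = 4.767 × 10^6 / (0.16 × 5.908 × 10^6) = 5.042 m

Δh ≈ 5.04 m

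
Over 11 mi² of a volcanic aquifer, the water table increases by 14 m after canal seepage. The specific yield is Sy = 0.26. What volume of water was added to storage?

A = 11 mi² = 2.849 × 10^7 m²
ΔV = Sy × A × Δh = 0.26 × 2.849 × 10^7 m² × 14 m = 1.037 × 10^8 m³

ΔV ≈ 1.04 × 10^8 m³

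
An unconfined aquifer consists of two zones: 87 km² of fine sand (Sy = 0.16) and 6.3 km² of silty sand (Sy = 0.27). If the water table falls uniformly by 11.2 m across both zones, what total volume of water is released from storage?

ΔV ≈ 1.75 × 10^8 m³

A₁ = 87 km² = 8.7 × 10^7 m²; A₂ = 6.3 km² = 6.3 × 10^6 m²
ΔV₁ = 0.16 × 8.7 × 10^7 × 11.2 = 1.559 × 10^8 m³
ΔV₂ = 0.27 × 6.3 × 10^6 × 11.2 = 1.905 × 10^7 m³
ΔV = ΔV₁ + ΔV₂ = 1.75 × 10^8 m³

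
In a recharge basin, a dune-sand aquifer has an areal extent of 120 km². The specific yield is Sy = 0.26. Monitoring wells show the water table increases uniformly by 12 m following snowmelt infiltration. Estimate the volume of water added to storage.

A = 120 km² = 1.2 × 10^8 m²
ΔV = Sy × A × Δh = 0.26 × 1.2 × 10^8 m² × 12 m = 3.744 × 10^8 m³

ΔV ≈ 3.74 × 10^8 m³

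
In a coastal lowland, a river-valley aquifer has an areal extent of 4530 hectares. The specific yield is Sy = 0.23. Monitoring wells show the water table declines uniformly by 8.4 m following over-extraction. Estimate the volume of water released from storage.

A = 4530 hectares = 4.53 × 10^7 m²
ΔV = Sy × A × Δh = 0.23 × 4.53 × 10^7 m² × 8.4 m = 8.752 × 10^7 m³

ΔV ≈ 8.75 × 10^7 m³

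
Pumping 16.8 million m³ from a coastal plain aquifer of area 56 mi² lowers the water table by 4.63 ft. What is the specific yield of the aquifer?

A = 56 mi² = 1.45 × 10^8 m²
Δh = 4.63 ft = 1.411 m
ΔV = 16.8 million m³ = 1.68 × 10^7 m³
Sy = ΔV / (A × Δh) = 1.68 × 10^7 m³ / (1.45 × 10^8 m² × 1.411 m) = 0.08208

Sy ≈ 0.082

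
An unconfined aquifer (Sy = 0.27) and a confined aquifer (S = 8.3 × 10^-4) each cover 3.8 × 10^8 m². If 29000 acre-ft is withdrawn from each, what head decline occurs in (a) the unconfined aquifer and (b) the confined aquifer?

ΔV = 29000 acre-ft = 3.577 × 10^7 m³
Unconfined: Δh_u = ΔV/(Sy·A) = 3.577 × 10^7/(0.27 × 3.8 × 10^8) = 0.3486 m
Confined: Δh_c = ΔV/(S·A) = 3.577 × 10^7/(8.3 × 10^-4 × 3.8 × 10^8) = 113.4 m

Δh_u ≈ 0.349 m; Δh_c ≈ 113 m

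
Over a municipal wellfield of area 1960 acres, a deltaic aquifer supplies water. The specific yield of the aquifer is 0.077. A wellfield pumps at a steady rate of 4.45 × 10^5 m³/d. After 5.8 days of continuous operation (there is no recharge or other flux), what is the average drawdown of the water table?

Δh ≈ 4.23 m

A = 1960 acres = 7.932 × 10^6 m²
ΔV = Q × t = 4.45 × 10^5 m³/d × 5.8 d = 2.581 × 10^6 m³
Δh = ΔV / (Sy × A) = 2.581 × 10^6 / (0.077 × 7.932 × 10^6) = 4.226 m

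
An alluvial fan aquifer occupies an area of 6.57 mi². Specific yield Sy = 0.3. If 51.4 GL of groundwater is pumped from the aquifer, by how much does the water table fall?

Δh ≈ 10.1 m

A = 6.57 mi² = 1.702 × 10^7 m²
ΔV = 51.4 GL = 5.14 × 10^7 m³
Δh = ΔV / (Sy × A) = 5.14 × 10^7 m³ / (0.3 × 1.702 × 10^7 m²) = 10.07 m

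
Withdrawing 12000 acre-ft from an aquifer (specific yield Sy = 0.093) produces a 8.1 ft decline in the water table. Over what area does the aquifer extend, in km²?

Δh = 8.1 ft = 2.469 m
ΔV = 12000 acre-ft = 1.48 × 10^7 m³
A = ΔV / (Sy × Δh) = 1.48 × 10^7 / (0.093 × 2.469) = 6.447 × 10^7 m²
A = 6.447 × 10^7 m² = 64.47 km²

A ≈ 64.5 km²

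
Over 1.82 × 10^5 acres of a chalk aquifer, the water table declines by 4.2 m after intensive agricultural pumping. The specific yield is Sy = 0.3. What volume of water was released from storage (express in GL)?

A = 1.82 × 10^5 acres = 7.365 × 10^8 m²
ΔV = Sy × A × Δh = 0.3 × 7.365 × 10^8 m² × 4.2 m = 9.28 × 10^8 m³
ΔV = 9.28 × 10^8 m³ = 928 GL

ΔV ≈ 928 GL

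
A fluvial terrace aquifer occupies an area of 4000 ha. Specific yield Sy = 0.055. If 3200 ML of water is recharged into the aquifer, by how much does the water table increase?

Δh ≈ 1.45 m

A = 4000 ha = 4 × 10^7 m²
ΔV = 3200 ML = 3.2 × 10^6 m³
Δh = ΔV / (Sy × A) = 3.2 × 10^6 m³ / (0.055 × 4 × 10^7 m²) = 1.455 m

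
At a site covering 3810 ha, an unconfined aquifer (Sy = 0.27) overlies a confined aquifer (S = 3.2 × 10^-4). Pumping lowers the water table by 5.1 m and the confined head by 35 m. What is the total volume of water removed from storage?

ΔV ≈ 5.29 × 10^7 m³

A = 3810 ha = 3.81 × 10^7 m²
Unconfined: ΔV_u = Sy × A × Δh_u = 0.27 × 3.81 × 10^7 × 5.1 = 5.246 × 10^7 m³
Confined: ΔV_c = S × A × Δh_c = 3.2 × 10^-4 × 3.81 × 10^7 × 35 = 4.267 × 10^5 m³
Total ΔV = 5.246 × 10^7 + 4.267 × 10^5 = 5.289 × 10^7 m³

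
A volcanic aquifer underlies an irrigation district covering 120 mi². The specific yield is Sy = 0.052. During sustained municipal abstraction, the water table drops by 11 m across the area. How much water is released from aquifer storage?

A = 120 mi² = 3.108 × 10^8 m²
ΔV = Sy × A × Δh = 0.052 × 3.108 × 10^8 m² × 11 m = 1.778 × 10^8 m³

ΔV ≈ 1.78 × 10^8 m³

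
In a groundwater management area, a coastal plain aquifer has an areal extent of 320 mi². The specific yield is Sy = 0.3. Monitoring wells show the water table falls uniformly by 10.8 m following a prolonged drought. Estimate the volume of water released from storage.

A = 320 mi² = 8.288 × 10^8 m²
ΔV = Sy × A × Δh = 0.3 × 8.288 × 10^8 m² × 10.8 m = 2.685 × 10^9 m³

ΔV ≈ 2.69 × 10^9 m³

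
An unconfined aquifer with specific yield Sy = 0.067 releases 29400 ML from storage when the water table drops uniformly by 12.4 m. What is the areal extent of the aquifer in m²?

ΔV = 29400 ML = 2.94 × 10^7 m³
A = ΔV / (Sy × Δh) = 2.94 × 10^7 / (0.067 × 12.4) = 3.539 × 10^7 m²

A ≈ 3.54 × 10^7 m²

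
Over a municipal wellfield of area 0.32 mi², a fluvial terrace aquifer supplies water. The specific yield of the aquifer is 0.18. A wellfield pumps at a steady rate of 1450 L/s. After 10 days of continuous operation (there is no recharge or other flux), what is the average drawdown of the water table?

Δh ≈ 8.4 m

A = 0.32 mi² = 8.288 × 10^5 m²
Q = 1450 L/s = 1.253 × 10^5 m³/d
ΔV = Q × t = 1.253 × 10^5 m³/d × 10 d = 1.253 × 10^6 m³
Δh = ΔV / (Sy × A) = 1.253 × 10^6 / (0.18 × 8.288 × 10^5) = 8.398 m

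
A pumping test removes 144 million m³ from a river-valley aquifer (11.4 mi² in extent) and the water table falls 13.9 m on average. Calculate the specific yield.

A = 11.4 mi² = 2.953 × 10^7 m²
ΔV = 144 million m³ = 1.44 × 10^8 m³
Sy = ΔV / (A × Δh) = 1.44 × 10^8 m³ / (2.953 × 10^7 m² × 13.9 m) = 0.3509

Sy ≈ 0.35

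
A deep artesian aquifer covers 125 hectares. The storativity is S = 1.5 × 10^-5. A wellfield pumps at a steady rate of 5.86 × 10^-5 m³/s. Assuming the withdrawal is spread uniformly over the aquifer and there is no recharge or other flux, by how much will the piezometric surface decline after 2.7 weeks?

A = 125 hectares = 1.25 × 10^6 m²
Q = 5.86 × 10^-5 m³/s = 5.063 m³/d
t = 2.7 weeks = 18.9 d
ΔV = Q × t = 5.063 m³/d × 18.9 d = 95.69 m³
Δh = ΔV / (S × A) = 95.69 / (1.5 × 10^-5 × 1.25 × 10^6) = 5.104 m

Δh ≈ 5.1 m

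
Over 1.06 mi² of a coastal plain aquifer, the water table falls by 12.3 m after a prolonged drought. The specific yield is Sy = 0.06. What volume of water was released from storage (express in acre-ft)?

A = 1.06 mi² = 2.745 × 10^6 m²
ΔV = Sy × A × Δh = 0.06 × 2.745 × 10^6 m² × 12.3 m = 2.026 × 10^6 m³
ΔV = 2.026 × 10^6 m³ = 1643 acre-ft

ΔV ≈ 1640 acre-ft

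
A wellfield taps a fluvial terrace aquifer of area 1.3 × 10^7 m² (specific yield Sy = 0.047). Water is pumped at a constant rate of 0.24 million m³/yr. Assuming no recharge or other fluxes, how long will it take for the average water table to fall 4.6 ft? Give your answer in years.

Δh = 4.6 ft = 1.402 m
ΔV = Sy × A × Δh = 0.047 × 1.3 × 10^7 × 1.402 = 8.567 × 10^5 m³
Q = 0.24 million m³/yr = 657.5 m³/d
t = ΔV / Q = 8.567 × 10^5 m³ / 657.5 m³/d = 1303 d
t = 1303 d ≈ 3.569 years

t ≈ 3.57 years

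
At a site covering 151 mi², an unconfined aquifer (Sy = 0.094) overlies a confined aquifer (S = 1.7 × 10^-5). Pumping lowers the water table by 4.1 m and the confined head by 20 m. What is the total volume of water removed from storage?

A = 151 mi² = 3.911 × 10^8 m²
Unconfined: ΔV_u = Sy × A × Δh_u = 0.094 × 3.911 × 10^8 × 4.1 = 1.507 × 10^8 m³
Confined: ΔV_c = S × A × Δh_c = 1.7 × 10^-5 × 3.911 × 10^8 × 20 = 1.33 × 10^5 m³
Total ΔV = 1.507 × 10^8 + 1.33 × 10^5 = 1.509 × 10^8 m³

ΔV ≈ 1.51 × 10^8 m³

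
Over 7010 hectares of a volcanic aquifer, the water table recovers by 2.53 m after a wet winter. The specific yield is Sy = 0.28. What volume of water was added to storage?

ΔV ≈ 4.97 × 10^7 m³

A = 7010 hectares = 7.01 × 10^7 m²
ΔV = Sy × A × Δh = 0.28 × 7.01 × 10^7 m² × 2.53 m = 4.966 × 10^7 m³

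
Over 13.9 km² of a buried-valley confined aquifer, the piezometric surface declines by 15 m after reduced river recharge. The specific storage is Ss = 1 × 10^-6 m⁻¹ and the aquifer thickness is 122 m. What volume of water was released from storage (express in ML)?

S = Ss × b = 1 × 10^-6 m⁻¹ × 122 m = 1.22 × 10^-4
A = 13.9 km² = 1.39 × 10^7 m²
ΔV = S × A × Δh = 1.22 × 10^-4 × 1.39 × 10^7 m² × 15 m = 25440 m³
ΔV = 25440 m³ = 25.44 ML

ΔV ≈ 25.4 ML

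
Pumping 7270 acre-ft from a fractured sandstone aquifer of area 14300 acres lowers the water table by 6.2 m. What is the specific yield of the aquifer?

Sy ≈ 0.025

A = 14300 acres = 5.787 × 10^7 m²
ΔV = 7270 acre-ft = 8.967 × 10^6 m³
Sy = ΔV / (A × Δh) = 8.967 × 10^6 m³ / (5.787 × 10^7 m² × 6.2 m) = 0.02499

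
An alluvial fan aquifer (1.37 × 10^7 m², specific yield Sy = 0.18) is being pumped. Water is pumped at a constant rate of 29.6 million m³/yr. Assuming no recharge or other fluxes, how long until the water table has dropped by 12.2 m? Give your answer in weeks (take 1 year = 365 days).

t ≈ 53 weeks

ΔV = Sy × A × Δh = 0.18 × 1.37 × 10^7 × 12.2 = 3.009 × 10^7 m³
Q = 29.6 million m³/yr = 81100 m³/d
t = ΔV / Q = 3.009 × 10^7 m³ / 81100 m³/d = 371 d
t = 371 d ≈ 53 weeks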